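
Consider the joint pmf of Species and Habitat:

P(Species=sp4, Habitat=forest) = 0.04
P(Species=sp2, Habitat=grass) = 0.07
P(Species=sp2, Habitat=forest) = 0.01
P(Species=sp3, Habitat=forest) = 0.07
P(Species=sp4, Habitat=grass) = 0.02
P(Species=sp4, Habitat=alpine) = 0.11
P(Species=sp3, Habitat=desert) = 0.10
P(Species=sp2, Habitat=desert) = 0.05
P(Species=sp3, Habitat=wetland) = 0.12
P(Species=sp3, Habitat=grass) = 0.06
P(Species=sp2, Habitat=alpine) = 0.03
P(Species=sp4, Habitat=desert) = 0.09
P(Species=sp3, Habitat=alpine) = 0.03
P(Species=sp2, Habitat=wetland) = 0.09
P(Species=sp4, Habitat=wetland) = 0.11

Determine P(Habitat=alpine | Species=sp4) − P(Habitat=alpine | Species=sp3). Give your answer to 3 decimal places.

0.218

P(Species=sp4) = 0.04 + 0.02 + 0.11 + 0.09 + 0.11 = 0.37; P(Habitat=alpine | Species=sp4) = 0.11/0.37 = 0.2973.
P(Species=sp3) = 0.07 + 0.06 + 0.12 + 0.10 + 0.03 = 0.38; P(Habitat=alpine | Species=sp3) = 0.03/0.38 = 0.0789.
Difference = 0.218.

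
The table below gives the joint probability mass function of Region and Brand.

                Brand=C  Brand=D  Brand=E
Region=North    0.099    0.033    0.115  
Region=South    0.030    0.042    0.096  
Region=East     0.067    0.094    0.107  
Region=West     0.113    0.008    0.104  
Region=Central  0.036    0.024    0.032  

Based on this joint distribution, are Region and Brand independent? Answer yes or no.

P(Region=East) = 0.268 and P(Brand=D) = 0.201, so their product is 0.05387, but P(Region=East, Brand=D) = 0.094. Since these differ, Region and Brand are not independent.

no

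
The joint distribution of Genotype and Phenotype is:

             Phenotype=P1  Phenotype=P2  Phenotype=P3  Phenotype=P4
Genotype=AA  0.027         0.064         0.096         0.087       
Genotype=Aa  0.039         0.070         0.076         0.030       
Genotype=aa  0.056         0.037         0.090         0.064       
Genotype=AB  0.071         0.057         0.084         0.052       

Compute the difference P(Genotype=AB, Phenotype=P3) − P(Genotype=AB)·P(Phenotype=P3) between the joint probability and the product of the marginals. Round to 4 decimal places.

-0.0073

P(Genotype=AB) = 0.071 + 0.057 + 0.084 + 0.052 = 0.264.
P(Phenotype=P3) = 0.096 + 0.076 + 0.090 + 0.084 = 0.346.
P(Genotype=AB, Phenotype=P3) − P(Genotype=AB)P(Phenotype=P3) = 0.084 − 0.264×0.346 = -0.0073.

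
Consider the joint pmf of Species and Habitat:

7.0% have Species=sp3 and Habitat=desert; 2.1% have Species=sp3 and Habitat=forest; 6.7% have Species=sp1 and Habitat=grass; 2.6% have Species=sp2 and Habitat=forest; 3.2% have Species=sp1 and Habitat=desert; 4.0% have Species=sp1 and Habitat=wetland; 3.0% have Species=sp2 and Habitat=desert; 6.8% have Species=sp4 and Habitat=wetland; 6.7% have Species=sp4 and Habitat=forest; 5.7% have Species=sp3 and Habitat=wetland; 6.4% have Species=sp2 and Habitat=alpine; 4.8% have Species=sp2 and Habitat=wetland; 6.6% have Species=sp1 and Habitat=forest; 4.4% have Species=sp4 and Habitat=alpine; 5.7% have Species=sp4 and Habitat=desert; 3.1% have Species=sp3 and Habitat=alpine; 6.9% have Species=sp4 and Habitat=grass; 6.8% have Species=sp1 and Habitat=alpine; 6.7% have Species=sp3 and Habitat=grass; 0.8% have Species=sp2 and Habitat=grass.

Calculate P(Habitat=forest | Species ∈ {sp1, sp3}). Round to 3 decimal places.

P(Species=sp1) = 0.066 + 0.067 + 0.040 + 0.032 + 0.068 = 0.273.
P(Species=sp3) = 0.021 + 0.067 + 0.057 + 0.070 + 0.031 = 0.246.
P(Species ∈ {sp1, sp3}) = 0.273 + 0.246 = 0.519; P(Habitat=forest, Species ∈ {sp1, sp3}) = 0.066 + 0.021 = 0.087.
P(Habitat=forest | Species ∈ {sp1, sp3}) = 0.087/0.519 = 0.168.

0.168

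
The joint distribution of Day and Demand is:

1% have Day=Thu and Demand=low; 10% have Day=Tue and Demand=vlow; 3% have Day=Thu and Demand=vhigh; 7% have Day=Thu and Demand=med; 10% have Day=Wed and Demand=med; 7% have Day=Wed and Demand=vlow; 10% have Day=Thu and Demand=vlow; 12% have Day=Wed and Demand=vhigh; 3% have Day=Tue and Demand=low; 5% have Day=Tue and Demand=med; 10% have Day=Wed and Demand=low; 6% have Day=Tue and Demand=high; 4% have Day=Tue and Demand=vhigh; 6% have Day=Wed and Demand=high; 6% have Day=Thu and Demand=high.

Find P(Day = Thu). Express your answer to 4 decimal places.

P(Day=Thu) = 0.10 + 0.01 + 0.07 + 0.06 + 0.03 = 0.27.

0.2700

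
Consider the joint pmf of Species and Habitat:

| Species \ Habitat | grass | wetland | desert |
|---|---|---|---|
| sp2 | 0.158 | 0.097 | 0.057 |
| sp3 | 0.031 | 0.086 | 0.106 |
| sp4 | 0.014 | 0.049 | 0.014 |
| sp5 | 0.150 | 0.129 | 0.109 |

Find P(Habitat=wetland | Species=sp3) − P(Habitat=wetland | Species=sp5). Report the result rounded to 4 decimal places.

P(Species=sp3) = 0.031 + 0.086 + 0.106 = 0.223; P(Habitat=wetland | Species=sp3) = 0.086/0.223 = 0.38565.
P(Species=sp5) = 0.150 + 0.129 + 0.109 = 0.388; P(Habitat=wetland | Species=sp5) = 0.129/0.388 = 0.33247.
Difference = 0.0532.

0.0532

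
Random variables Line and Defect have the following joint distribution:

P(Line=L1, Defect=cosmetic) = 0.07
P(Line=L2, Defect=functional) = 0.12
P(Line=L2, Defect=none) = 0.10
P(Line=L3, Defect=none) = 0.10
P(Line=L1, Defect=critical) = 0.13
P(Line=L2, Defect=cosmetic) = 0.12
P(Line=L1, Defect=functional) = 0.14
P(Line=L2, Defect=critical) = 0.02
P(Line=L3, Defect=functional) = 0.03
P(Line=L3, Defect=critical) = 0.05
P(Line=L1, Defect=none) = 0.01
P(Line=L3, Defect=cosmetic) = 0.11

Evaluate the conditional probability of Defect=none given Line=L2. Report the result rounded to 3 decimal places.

0.278

P(Line=L2) = 0.10 + 0.12 + 0.12 + 0.02 = 0.36.
P(Defect=none | Line=L2) = 0.10/0.36 = 0.278.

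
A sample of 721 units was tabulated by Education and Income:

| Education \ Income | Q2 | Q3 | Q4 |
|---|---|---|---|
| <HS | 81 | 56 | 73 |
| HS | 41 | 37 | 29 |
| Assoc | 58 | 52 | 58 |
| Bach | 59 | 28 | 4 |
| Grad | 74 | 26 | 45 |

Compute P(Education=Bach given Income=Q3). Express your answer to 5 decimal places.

0.14070

Total with Income=Q3: 56 + 37 + 52 + 28 + 26 = 199.
P(Education=Bach | Income=Q3) = 28/199 = 0.14070.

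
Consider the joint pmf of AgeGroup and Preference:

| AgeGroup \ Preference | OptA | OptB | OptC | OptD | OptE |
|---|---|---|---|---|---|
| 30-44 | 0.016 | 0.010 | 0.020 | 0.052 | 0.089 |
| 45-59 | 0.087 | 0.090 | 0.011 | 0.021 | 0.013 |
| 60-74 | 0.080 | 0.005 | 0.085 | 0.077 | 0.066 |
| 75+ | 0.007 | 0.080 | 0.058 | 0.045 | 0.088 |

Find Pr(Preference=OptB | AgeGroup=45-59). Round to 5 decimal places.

P(AgeGroup=45-59) = 0.087 + 0.090 + 0.011 + 0.021 + 0.013 = 0.222.
P(Preference=OptB | AgeGroup=45-59) = 0.090/0.222 = 0.40541.

0.40541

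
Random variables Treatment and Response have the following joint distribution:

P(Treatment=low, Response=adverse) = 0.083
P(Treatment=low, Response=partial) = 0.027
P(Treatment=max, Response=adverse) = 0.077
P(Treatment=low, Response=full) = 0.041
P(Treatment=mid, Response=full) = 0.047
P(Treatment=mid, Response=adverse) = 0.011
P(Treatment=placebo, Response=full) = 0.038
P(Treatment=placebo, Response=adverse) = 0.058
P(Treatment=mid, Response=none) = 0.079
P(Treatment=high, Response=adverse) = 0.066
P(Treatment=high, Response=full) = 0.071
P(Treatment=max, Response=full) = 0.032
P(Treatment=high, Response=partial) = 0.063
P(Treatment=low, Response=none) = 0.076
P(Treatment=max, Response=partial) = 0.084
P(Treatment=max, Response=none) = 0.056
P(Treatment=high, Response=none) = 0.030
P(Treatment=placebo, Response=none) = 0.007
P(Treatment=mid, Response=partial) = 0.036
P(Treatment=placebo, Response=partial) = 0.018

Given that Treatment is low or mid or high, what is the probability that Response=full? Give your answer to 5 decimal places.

0.25238

P(Treatment=low) = 0.076 + 0.027 + 0.041 + 0.083 = 0.227.
P(Treatment=mid) = 0.079 + 0.036 + 0.047 + 0.011 = 0.173.
P(Treatment=high) = 0.030 + 0.063 + 0.071 + 0.066 = 0.230.
P(Treatment ∈ {low, mid, high}) = 0.227 + 0.173 + 0.230 = 0.630; P(Response=full, Treatment ∈ {low, mid, high}) = 0.041 + 0.047 + 0.071 = 0.159.
P(Response=full | Treatment ∈ {low, mid, high}) = 0.159/0.630 = 0.25238.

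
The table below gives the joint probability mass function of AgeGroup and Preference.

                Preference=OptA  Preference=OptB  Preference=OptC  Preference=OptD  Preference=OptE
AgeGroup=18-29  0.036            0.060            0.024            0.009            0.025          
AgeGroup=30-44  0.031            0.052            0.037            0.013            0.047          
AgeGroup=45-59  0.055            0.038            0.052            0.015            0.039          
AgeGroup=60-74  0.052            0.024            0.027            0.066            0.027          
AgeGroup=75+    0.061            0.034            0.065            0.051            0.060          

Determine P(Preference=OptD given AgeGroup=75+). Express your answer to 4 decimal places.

P(AgeGroup=75+) = 0.061 + 0.034 + 0.065 + 0.051 + 0.060 = 0.271.
P(Preference=OptD | AgeGroup=75+) = 0.051/0.271 = 0.1882.

0.1882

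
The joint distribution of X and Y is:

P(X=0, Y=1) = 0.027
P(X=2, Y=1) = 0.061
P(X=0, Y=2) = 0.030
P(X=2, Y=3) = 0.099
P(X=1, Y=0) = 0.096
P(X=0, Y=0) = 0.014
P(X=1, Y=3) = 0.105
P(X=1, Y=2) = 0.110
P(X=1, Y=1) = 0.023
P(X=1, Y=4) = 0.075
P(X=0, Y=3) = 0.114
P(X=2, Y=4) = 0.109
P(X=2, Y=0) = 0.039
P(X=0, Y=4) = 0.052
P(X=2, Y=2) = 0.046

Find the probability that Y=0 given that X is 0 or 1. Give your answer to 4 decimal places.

0.1703

P(X=0) = 0.014 + 0.027 + 0.030 + 0.114 + 0.052 = 0.237.
P(X=1) = 0.096 + 0.023 + 0.110 + 0.105 + 0.075 = 0.409.
P(X ∈ {0, 1}) = 0.237 + 0.409 = 0.646; P(Y=0, X ∈ {0, 1}) = 0.014 + 0.096 = 0.110.
P(Y=0 | X ∈ {0, 1}) = 0.110/0.646 = 0.1703.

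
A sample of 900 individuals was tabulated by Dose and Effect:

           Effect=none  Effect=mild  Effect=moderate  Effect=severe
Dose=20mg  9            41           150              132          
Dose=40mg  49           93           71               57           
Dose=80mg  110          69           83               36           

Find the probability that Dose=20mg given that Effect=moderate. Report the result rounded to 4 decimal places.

Total with Effect=moderate: 150 + 71 + 83 = 304.
P(Dose=20mg | Effect=moderate) = 150/304 = 0.4934.

0.4934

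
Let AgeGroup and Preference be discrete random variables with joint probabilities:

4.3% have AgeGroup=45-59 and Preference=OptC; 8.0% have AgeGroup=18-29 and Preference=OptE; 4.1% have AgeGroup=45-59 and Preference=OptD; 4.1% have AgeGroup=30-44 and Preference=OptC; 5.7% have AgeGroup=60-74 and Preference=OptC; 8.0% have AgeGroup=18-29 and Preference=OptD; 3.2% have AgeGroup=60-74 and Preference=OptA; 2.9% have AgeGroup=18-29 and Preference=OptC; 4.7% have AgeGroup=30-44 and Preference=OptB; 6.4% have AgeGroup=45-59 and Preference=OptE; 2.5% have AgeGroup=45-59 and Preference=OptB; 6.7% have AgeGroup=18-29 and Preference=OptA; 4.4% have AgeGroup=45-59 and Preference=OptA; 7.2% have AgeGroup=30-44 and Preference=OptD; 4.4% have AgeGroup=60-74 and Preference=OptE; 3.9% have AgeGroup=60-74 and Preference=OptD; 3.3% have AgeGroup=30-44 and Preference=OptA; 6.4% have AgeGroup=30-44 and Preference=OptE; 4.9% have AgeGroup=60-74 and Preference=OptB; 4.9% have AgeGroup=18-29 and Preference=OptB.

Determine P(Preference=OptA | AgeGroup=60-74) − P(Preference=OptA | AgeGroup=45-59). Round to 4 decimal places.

P(AgeGroup=60-74) = 0.032 + 0.049 + 0.057 + 0.039 + 0.044 = 0.221; P(Preference=OptA | AgeGroup=60-74) = 0.032/0.221 = 0.14480.
P(AgeGroup=45-59) = 0.044 + 0.025 + 0.043 + 0.041 + 0.064 = 0.217; P(Preference=OptA | AgeGroup=45-59) = 0.044/0.217 = 0.20276.
Difference = -0.0580.

-0.0580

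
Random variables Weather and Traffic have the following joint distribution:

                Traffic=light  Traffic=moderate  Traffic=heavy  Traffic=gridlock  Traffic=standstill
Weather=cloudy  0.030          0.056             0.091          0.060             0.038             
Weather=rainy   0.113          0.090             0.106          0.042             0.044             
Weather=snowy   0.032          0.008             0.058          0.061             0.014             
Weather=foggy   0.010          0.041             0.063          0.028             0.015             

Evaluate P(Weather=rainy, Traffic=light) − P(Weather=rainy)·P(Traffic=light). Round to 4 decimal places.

P(Weather=rainy) = 0.113 + 0.090 + 0.106 + 0.042 + 0.044 = 0.395.
P(Traffic=light) = 0.030 + 0.113 + 0.032 + 0.010 = 0.185.
P(Weather=rainy, Traffic=light) − P(Weather=rainy)P(Traffic=light) = 0.113 − 0.395×0.185 = 0.0399.

0.0399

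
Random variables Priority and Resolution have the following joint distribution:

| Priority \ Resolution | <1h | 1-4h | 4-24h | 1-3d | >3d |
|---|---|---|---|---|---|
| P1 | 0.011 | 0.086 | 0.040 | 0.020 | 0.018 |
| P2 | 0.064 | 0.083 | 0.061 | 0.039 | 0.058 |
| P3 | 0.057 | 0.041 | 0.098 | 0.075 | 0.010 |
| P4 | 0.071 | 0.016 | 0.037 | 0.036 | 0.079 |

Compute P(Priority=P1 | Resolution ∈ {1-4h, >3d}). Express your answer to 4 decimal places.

P(Resolution=1-4h) = 0.086 + 0.083 + 0.041 + 0.016 = 0.226.
P(Resolution=>3d) = 0.018 + 0.058 + 0.010 + 0.079 = 0.165.
P(Resolution ∈ {1-4h, >3d}) = 0.226 + 0.165 = 0.391; P(Priority=P1, Resolution ∈ {1-4h, >3d}) = 0.086 + 0.018 = 0.104.
P(Priority=P1 | Resolution ∈ {1-4h, >3d}) = 0.104/0.391 = 0.2660.

0.2660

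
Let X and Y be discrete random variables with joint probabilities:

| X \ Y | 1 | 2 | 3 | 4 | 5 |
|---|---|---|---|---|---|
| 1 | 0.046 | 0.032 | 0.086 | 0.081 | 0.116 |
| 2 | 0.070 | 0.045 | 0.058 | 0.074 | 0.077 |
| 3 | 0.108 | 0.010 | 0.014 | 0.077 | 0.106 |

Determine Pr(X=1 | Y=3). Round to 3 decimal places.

0.544

P(Y=3) = 0.086 + 0.058 + 0.014 = 0.158.
P(X=1 | Y=3) = 0.086/0.158 = 0.544.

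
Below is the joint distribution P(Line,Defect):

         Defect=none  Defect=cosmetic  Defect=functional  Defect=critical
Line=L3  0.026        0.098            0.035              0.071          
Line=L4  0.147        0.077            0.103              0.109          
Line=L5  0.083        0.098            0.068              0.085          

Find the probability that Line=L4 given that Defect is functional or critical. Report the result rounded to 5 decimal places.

P(Defect=functional) = 0.035 + 0.103 + 0.068 = 0.206.
P(Defect=critical) = 0.071 + 0.109 + 0.085 = 0.265.
P(Defect ∈ {functional, critical}) = 0.206 + 0.265 = 0.471; P(Line=L4, Defect ∈ {functional, critical}) = 0.103 + 0.109 = 0.212.
P(Line=L4 | Defect ∈ {functional, critical}) = 0.212/0.471 = 0.45011.

0.45011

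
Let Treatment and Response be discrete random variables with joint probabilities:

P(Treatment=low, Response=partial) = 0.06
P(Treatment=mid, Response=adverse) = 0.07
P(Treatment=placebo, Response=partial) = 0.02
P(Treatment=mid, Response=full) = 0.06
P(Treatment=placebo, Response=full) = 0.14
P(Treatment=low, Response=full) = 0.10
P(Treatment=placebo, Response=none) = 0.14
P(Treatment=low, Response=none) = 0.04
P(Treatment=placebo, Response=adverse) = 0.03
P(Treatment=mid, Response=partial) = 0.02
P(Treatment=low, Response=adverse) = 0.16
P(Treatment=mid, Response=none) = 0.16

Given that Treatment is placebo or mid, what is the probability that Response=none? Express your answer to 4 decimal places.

P(Treatment=placebo) = 0.14 + 0.02 + 0.14 + 0.03 = 0.33.
P(Treatment=mid) = 0.16 + 0.02 + 0.06 + 0.07 = 0.31.
P(Treatment ∈ {placebo, mid}) = 0.33 + 0.31 = 0.64; P(Response=none, Treatment ∈ {placebo, mid}) = 0.14 + 0.16 = 0.30.
P(Response=none | Treatment ∈ {placebo, mid}) = 0.30/0.64 = 0.4688.

0.4688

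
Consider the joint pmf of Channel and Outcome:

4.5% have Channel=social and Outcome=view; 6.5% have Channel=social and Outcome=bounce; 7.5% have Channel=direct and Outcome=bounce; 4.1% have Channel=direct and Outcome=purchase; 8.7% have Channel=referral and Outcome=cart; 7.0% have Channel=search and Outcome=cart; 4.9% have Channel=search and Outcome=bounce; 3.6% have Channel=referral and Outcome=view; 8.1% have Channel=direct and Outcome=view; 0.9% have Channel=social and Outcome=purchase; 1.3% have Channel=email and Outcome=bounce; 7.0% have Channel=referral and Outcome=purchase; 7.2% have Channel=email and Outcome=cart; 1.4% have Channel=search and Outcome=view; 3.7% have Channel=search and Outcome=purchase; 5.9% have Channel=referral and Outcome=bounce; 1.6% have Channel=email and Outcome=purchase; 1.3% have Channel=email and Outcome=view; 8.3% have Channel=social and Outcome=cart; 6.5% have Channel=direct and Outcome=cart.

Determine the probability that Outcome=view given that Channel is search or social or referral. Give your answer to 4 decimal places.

0.1522

P(Channel=search) = 0.049 + 0.014 + 0.070 + 0.037 = 0.170.
P(Channel=social) = 0.065 + 0.045 + 0.083 + 0.009 = 0.202.
P(Channel=referral) = 0.059 + 0.036 + 0.087 + 0.070 = 0.252.
P(Channel ∈ {search, social, referral}) = 0.170 + 0.202 + 0.252 = 0.624; P(Outcome=view, Channel ∈ {search, social, referral}) = 0.014 + 0.045 + 0.036 = 0.095.
P(Outcome=view | Channel ∈ {search, social, referral}) = 0.095/0.624 = 0.1522.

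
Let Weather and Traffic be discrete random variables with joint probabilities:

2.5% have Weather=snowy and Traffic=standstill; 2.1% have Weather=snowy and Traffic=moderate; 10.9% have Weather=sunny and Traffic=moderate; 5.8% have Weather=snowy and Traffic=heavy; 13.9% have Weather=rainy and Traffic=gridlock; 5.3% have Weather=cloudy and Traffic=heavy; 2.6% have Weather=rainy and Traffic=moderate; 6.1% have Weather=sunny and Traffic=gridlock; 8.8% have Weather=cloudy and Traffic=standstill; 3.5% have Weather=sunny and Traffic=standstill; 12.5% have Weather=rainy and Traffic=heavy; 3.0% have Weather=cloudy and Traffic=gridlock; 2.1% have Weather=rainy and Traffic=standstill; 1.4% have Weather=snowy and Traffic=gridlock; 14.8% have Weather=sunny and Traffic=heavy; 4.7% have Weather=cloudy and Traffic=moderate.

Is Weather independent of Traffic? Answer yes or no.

P(Weather=rainy) = 0.311 and P(Traffic=gridlock) = 0.244, so their product is 0.07588, but P(Weather=rainy, Traffic=gridlock) = 0.139. Since these differ, Weather and Traffic are not independent.

no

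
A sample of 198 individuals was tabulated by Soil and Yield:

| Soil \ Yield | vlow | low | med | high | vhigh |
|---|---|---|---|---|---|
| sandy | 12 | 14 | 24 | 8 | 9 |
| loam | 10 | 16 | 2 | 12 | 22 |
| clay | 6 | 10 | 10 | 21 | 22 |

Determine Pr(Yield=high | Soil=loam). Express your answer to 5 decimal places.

Total with Soil=loam: 10 + 16 + 2 + 12 + 22 = 62.
P(Yield=high | Soil=loam) = 12/62 = 0.19355.

0.19355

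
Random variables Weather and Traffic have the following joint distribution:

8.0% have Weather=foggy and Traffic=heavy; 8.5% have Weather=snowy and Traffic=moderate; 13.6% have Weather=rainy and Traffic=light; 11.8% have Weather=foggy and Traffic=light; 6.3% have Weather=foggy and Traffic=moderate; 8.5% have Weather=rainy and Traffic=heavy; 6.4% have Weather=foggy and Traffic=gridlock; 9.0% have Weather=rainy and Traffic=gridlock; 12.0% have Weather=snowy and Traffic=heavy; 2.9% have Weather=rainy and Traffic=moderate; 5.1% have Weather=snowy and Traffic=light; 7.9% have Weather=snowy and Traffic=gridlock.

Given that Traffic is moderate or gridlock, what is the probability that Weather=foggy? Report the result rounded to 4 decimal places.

0.3098

P(Traffic=moderate) = 0.029 + 0.085 + 0.063 = 0.177.
P(Traffic=gridlock) = 0.090 + 0.079 + 0.064 = 0.233.
P(Traffic ∈ {moderate, gridlock}) = 0.177 + 0.233 = 0.410; P(Weather=foggy, Traffic ∈ {moderate, gridlock}) = 0.063 + 0.064 = 0.127.
P(Weather=foggy | Traffic ∈ {moderate, gridlock}) = 0.127/0.410 = 0.3098.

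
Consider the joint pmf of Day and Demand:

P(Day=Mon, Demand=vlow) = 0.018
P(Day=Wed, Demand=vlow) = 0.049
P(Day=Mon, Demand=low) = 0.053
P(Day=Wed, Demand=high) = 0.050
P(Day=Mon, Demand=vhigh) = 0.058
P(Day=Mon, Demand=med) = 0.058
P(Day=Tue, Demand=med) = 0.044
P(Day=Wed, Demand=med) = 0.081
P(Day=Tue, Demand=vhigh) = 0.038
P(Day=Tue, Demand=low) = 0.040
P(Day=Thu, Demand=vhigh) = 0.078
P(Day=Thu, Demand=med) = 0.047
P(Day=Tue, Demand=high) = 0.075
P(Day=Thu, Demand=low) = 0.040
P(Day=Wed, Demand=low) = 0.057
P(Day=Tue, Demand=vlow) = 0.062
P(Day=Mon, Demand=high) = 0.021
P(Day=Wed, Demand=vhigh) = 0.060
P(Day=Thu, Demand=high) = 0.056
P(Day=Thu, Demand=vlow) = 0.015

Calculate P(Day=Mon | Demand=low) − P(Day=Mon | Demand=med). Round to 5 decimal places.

0.02677

P(Demand=low) = 0.053 + 0.040 + 0.057 + 0.040 = 0.190; P(Day=Mon | Demand=low) = 0.053/0.190 = 0.278947.
P(Demand=med) = 0.058 + 0.044 + 0.081 + 0.047 = 0.230; P(Day=Mon | Demand=med) = 0.058/0.230 = 0.252174.
Difference = 0.02677.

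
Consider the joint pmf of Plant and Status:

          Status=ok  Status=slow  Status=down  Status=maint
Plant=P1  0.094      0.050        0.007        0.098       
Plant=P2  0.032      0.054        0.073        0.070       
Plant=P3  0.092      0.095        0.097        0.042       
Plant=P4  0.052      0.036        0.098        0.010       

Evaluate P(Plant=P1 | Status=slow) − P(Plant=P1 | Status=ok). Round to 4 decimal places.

-0.1354

P(Status=slow) = 0.050 + 0.054 + 0.095 + 0.036 = 0.235; P(Plant=P1 | Status=slow) = 0.050/0.235 = 0.21277.
P(Status=ok) = 0.094 + 0.032 + 0.092 + 0.052 = 0.270; P(Plant=P1 | Status=ok) = 0.094/0.270 = 0.34815.
Difference = -0.1354.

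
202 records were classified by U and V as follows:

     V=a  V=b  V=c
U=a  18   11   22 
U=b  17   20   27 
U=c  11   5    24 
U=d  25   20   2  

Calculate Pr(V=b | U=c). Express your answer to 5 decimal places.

0.12500

Total with U=c: 11 + 5 + 24 = 40.
P(V=b | U=c) = 5/40 = 0.12500.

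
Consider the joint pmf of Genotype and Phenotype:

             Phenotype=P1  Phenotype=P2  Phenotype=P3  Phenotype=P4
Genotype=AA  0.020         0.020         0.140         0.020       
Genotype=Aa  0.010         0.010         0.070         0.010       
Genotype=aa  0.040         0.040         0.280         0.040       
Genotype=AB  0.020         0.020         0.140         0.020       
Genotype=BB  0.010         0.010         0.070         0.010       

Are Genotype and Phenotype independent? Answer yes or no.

Every cell satisfies P(Genotype,Phenotype) = P(Genotype)·P(Phenotype). For instance P(Genotype=AB) = 0.200, P(Phenotype=P1) = 0.100, and 0.200×0.100 = 0.020 matches the joint entry. So Genotype and Phenotype are independent.

yes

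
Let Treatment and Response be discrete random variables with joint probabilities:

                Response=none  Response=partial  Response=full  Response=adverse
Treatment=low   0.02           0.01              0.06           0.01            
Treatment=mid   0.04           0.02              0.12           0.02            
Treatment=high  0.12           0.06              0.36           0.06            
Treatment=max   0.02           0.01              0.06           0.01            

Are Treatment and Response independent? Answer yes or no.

yes

Every cell satisfies P(Treatment,Response) = P(Treatment)·P(Response). For instance P(Treatment=max) = 0.10, P(Response=full) = 0.60, and 0.10×0.60 = 0.06 matches the joint entry. So Treatment and Response are independent.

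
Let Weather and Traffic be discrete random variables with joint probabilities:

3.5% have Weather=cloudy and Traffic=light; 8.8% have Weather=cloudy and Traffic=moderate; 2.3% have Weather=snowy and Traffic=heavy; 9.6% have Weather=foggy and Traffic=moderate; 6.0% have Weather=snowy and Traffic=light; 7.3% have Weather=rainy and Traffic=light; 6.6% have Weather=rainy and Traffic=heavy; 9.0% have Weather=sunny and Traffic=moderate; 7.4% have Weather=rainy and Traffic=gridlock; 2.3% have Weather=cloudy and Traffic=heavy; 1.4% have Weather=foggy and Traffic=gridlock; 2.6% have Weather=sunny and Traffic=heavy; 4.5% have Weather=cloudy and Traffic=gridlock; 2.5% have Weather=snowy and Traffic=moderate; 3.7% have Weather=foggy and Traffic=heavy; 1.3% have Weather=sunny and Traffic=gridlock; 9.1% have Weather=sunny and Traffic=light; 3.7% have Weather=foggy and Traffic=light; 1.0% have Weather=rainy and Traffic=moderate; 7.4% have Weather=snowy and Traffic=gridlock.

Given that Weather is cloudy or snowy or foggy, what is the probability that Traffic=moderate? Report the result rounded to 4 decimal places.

P(Weather=cloudy) = 0.035 + 0.088 + 0.023 + 0.045 = 0.191.
P(Weather=snowy) = 0.060 + 0.025 + 0.023 + 0.074 = 0.182.
P(Weather=foggy) = 0.037 + 0.096 + 0.037 + 0.014 = 0.184.
P(Weather ∈ {cloudy, snowy, foggy}) = 0.191 + 0.182 + 0.184 = 0.557; P(Traffic=moderate, Weather ∈ {cloudy, snowy, foggy}) = 0.088 + 0.025 + 0.096 = 0.209.
P(Traffic=moderate | Weather ∈ {cloudy, snowy, foggy}) = 0.209/0.557 = 0.3752.

0.3752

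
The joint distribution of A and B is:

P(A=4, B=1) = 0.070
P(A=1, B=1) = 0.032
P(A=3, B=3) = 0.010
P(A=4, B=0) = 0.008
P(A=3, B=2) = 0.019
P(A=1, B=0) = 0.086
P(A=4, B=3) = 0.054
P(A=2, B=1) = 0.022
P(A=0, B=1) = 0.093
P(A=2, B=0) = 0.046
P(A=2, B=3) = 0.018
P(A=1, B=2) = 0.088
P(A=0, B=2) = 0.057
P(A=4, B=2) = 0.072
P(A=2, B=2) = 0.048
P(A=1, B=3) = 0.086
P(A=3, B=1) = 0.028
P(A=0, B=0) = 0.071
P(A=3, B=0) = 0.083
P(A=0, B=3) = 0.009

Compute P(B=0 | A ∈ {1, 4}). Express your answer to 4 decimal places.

P(A=1) = 0.086 + 0.032 + 0.088 + 0.086 = 0.292.
P(A=4) = 0.008 + 0.070 + 0.072 + 0.054 = 0.204.
P(A ∈ {1, 4}) = 0.292 + 0.204 = 0.496; P(B=0, A ∈ {1, 4}) = 0.086 + 0.008 = 0.094.
P(B=0 | A ∈ {1, 4}) = 0.094/0.496 = 0.1895.

0.1895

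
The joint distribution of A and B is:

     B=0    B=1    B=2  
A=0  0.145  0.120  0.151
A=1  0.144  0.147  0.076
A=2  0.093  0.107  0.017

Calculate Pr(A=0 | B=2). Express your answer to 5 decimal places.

0.61885

P(B=2) = 0.151 + 0.076 + 0.017 = 0.244.
P(A=0 | B=2) = 0.151/0.244 = 0.61885.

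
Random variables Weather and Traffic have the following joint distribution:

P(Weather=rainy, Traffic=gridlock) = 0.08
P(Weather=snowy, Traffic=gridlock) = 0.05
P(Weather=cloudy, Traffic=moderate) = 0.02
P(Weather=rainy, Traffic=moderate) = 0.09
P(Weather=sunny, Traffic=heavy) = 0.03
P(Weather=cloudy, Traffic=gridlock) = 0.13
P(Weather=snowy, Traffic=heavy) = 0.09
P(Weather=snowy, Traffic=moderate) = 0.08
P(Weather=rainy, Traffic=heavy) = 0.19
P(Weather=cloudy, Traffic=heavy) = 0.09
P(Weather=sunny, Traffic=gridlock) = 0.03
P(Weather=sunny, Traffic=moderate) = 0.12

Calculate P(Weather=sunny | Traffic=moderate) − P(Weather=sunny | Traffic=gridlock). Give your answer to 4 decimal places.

P(Traffic=moderate) = 0.12 + 0.02 + 0.09 + 0.08 = 0.31; P(Weather=sunny | Traffic=moderate) = 0.12/0.31 = 0.38710.
P(Traffic=gridlock) = 0.03 + 0.13 + 0.08 + 0.05 = 0.29; P(Weather=sunny | Traffic=gridlock) = 0.03/0.29 = 0.10345.
Difference = 0.2836.

0.2836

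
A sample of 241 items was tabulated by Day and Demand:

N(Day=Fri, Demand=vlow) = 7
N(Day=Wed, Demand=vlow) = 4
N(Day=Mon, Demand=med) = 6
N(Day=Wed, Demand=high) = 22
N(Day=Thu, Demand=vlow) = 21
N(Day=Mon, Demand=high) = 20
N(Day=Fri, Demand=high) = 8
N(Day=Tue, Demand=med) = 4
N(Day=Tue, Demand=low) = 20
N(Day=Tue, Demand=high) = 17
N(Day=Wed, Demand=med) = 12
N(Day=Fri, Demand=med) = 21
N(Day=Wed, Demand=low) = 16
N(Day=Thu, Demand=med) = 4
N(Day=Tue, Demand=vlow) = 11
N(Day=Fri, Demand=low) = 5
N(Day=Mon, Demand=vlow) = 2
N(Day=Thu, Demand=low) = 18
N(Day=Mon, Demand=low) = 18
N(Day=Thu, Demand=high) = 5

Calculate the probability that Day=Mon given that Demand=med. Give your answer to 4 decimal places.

0.1277

Total with Demand=med: 6 + 4 + 12 + 4 + 21 = 47.
P(Day=Mon | Demand=med) = 6/47 = 0.1277.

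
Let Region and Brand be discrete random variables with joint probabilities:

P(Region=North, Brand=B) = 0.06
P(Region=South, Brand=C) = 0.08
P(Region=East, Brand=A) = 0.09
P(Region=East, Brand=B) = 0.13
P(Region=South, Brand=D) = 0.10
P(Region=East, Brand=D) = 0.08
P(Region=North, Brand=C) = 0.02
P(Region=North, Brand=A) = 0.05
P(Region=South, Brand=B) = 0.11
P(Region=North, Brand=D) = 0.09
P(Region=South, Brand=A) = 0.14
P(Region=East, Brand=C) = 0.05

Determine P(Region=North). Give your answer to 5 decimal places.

0.22000

P(Region=North) = 0.05 + 0.06 + 0.02 + 0.09 = 0.22.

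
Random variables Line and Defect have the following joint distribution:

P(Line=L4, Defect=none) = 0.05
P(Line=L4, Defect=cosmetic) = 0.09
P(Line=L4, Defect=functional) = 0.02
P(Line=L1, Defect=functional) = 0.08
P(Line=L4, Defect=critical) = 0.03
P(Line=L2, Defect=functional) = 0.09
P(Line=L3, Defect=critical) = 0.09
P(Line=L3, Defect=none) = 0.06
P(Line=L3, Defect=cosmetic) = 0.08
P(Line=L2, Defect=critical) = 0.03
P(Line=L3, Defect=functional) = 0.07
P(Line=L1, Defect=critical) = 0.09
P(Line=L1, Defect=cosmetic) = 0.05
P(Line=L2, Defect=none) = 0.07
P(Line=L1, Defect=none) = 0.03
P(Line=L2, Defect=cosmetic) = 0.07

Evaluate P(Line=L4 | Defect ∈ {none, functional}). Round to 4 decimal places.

P(Defect=none) = 0.03 + 0.07 + 0.06 + 0.05 = 0.21.
P(Defect=functional) = 0.08 + 0.09 + 0.07 + 0.02 = 0.26.
P(Defect ∈ {none, functional}) = 0.21 + 0.26 = 0.47; P(Line=L4, Defect ∈ {none, functional}) = 0.05 + 0.02 = 0.07.
P(Line=L4 | Defect ∈ {none, functional}) = 0.07/0.47 = 0.1489.

0.1489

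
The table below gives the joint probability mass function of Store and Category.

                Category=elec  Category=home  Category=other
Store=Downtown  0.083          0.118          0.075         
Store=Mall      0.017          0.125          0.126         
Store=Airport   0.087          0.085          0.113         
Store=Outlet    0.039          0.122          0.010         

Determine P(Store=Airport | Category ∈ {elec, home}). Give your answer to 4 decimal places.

0.2544

P(Category=elec) = 0.083 + 0.017 + 0.087 + 0.039 = 0.226.
P(Category=home) = 0.118 + 0.125 + 0.085 + 0.122 = 0.450.
P(Category ∈ {elec, home}) = 0.226 + 0.450 = 0.676; P(Store=Airport, Category ∈ {elec, home}) = 0.087 + 0.085 = 0.172.
P(Store=Airport | Category ∈ {elec, home}) = 0.172/0.676 = 0.2544.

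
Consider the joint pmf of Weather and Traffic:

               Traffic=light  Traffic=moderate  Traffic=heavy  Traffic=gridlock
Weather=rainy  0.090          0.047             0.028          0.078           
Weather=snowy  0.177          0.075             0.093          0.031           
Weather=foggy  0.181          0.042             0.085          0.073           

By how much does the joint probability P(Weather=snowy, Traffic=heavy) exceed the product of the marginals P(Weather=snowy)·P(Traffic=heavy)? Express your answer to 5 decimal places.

P(Weather=snowy) = 0.177 + 0.075 + 0.093 + 0.031 = 0.376.
P(Traffic=heavy) = 0.028 + 0.093 + 0.085 = 0.206.
P(Weather=snowy, Traffic=heavy) − P(Weather=snowy)P(Traffic=heavy) = 0.093 − 0.376×0.206 = 0.01554.

0.01554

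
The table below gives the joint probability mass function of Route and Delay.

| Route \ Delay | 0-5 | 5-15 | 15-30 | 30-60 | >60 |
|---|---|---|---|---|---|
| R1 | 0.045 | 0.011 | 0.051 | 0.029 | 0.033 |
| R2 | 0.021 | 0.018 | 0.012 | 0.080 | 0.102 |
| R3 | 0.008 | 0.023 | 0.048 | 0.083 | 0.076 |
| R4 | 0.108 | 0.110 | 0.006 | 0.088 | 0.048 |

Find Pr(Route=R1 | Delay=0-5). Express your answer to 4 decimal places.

0.2473

P(Delay=0-5) = 0.045 + 0.021 + 0.008 + 0.108 = 0.182.
P(Route=R1 | Delay=0-5) = 0.045/0.182 = 0.2473.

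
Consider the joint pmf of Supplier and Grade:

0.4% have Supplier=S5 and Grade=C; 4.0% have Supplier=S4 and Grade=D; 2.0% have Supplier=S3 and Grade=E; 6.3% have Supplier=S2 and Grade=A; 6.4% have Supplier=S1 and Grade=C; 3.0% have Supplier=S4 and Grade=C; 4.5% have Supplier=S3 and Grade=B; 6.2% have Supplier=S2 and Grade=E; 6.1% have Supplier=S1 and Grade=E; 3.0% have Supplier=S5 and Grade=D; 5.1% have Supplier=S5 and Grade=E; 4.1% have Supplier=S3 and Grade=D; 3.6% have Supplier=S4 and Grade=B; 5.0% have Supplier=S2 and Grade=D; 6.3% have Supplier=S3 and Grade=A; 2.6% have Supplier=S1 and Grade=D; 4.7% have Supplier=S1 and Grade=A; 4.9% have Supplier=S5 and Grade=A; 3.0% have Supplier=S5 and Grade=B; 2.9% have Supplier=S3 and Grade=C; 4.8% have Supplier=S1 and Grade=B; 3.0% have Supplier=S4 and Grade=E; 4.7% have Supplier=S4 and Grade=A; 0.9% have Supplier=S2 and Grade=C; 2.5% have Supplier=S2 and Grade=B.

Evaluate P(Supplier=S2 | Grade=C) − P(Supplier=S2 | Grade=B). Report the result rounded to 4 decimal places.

P(Grade=C) = 0.064 + 0.009 + 0.029 + 0.030 + 0.004 = 0.136; P(Supplier=S2 | Grade=C) = 0.009/0.136 = 0.06618.
P(Grade=B) = 0.048 + 0.025 + 0.045 + 0.036 + 0.030 = 0.184; P(Supplier=S2 | Grade=B) = 0.025/0.184 = 0.13587.
Difference = -0.0697.

-0.0697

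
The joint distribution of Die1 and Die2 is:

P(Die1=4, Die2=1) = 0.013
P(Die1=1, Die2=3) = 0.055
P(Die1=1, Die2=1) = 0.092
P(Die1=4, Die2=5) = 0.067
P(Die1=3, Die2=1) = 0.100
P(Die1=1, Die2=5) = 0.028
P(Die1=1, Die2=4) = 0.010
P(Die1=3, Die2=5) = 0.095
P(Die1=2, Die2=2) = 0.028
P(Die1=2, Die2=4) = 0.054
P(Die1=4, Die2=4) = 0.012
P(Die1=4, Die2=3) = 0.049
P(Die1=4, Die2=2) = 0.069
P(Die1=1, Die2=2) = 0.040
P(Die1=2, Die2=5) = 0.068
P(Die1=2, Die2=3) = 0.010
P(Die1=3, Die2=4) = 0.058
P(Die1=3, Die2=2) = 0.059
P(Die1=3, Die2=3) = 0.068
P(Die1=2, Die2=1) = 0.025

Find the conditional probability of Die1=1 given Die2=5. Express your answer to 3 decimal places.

0.109

P(Die2=5) = 0.028 + 0.068 + 0.095 + 0.067 = 0.258.
P(Die1=1 | Die2=5) = 0.028/0.258 = 0.109.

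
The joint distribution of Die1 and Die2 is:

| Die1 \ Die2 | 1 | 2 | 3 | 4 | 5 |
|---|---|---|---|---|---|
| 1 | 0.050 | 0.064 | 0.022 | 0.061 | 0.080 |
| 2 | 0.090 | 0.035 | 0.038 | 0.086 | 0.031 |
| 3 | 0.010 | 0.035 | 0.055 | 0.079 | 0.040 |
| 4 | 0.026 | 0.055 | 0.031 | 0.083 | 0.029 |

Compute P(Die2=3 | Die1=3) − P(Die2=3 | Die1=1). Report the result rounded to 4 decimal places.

0.1717

P(Die1=3) = 0.010 + 0.035 + 0.055 + 0.079 + 0.040 = 0.219; P(Die2=3 | Die1=3) = 0.055/0.219 = 0.25114.
P(Die1=1) = 0.050 + 0.064 + 0.022 + 0.061 + 0.080 = 0.277; P(Die2=3 | Die1=1) = 0.022/0.277 = 0.07942.
Difference = 0.1717.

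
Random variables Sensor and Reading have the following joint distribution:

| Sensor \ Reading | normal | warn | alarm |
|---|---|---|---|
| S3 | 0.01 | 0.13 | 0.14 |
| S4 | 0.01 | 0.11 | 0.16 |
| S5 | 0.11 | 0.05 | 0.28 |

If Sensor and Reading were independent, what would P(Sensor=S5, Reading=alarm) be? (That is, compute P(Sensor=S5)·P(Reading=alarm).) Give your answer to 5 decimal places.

0.25520

P(Sensor=S5) = 0.11 + 0.05 + 0.28 = 0.44.
P(Reading=alarm) = 0.14 + 0.16 + 0.28 = 0.58.
Product: 0.44 × 0.58 = 0.25520.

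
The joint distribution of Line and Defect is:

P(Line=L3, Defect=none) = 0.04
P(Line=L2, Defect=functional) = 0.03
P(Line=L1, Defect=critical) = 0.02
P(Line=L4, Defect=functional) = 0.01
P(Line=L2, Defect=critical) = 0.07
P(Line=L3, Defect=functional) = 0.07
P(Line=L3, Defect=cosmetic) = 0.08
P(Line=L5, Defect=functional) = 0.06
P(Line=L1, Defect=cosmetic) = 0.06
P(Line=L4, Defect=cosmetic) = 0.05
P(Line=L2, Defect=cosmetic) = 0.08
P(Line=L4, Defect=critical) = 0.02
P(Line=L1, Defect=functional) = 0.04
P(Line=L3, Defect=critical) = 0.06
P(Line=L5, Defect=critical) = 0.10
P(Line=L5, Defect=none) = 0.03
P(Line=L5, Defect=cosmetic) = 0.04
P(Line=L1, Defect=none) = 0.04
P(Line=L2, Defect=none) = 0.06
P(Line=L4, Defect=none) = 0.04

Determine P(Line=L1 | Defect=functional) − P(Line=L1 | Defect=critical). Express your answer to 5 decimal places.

0.11640

P(Defect=functional) = 0.04 + 0.03 + 0.07 + 0.01 + 0.06 = 0.21; P(Line=L1 | Defect=functional) = 0.04/0.21 = 0.190476.
P(Defect=critical) = 0.02 + 0.07 + 0.06 + 0.02 + 0.10 = 0.27; P(Line=L1 | Defect=critical) = 0.02/0.27 = 0.074074.
Difference = 0.11640.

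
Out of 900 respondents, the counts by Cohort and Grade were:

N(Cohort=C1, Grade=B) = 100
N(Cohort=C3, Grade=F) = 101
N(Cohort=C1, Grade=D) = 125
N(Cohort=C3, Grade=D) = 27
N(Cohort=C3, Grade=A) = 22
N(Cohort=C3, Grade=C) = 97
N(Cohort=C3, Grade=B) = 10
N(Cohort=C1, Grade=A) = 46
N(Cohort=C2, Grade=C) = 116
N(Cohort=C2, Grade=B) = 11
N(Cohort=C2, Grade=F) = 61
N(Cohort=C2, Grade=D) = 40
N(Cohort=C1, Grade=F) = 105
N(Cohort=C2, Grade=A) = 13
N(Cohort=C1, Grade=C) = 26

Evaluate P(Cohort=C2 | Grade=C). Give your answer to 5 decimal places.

Total with Grade=C: 26 + 116 + 97 = 239.
P(Cohort=C2 | Grade=C) = 116/239 = 0.48536.

0.48536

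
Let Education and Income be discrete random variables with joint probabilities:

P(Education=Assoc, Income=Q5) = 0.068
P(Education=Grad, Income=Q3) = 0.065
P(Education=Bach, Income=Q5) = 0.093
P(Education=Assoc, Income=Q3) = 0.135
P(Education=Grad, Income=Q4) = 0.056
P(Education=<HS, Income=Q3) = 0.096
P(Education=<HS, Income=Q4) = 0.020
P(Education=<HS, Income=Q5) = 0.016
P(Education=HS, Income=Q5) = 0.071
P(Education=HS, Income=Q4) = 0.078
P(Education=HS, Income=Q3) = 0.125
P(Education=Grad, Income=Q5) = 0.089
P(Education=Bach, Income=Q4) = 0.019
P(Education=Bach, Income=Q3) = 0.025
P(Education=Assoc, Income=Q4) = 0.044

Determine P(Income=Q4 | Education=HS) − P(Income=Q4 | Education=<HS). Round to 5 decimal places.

P(Education=HS) = 0.125 + 0.078 + 0.071 = 0.274; P(Income=Q4 | Education=HS) = 0.078/0.274 = 0.284672.
P(Education=<HS) = 0.096 + 0.020 + 0.016 = 0.132; P(Income=Q4 | Education=<HS) = 0.020/0.132 = 0.151515.
Difference = 0.13316.

0.13316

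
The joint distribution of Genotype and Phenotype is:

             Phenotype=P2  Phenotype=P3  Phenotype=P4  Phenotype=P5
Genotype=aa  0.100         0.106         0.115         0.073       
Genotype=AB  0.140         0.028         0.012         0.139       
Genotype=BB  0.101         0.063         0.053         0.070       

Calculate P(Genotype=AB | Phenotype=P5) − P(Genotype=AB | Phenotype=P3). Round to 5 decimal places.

0.35078

P(Phenotype=P5) = 0.073 + 0.139 + 0.070 = 0.282; P(Genotype=AB | Phenotype=P5) = 0.139/0.282 = 0.492908.
P(Phenotype=P3) = 0.106 + 0.028 + 0.063 = 0.197; P(Genotype=AB | Phenotype=P3) = 0.028/0.197 = 0.142132.
Difference = 0.35078.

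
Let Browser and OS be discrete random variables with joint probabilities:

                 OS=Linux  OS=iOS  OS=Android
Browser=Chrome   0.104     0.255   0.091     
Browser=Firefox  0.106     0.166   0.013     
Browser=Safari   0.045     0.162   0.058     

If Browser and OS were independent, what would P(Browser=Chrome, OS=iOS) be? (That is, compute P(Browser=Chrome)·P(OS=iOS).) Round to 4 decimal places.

P(Browser=Chrome) = 0.104 + 0.255 + 0.091 = 0.450.
P(OS=iOS) = 0.255 + 0.166 + 0.162 = 0.583.
Product: 0.450 × 0.583 = 0.2624.

0.2624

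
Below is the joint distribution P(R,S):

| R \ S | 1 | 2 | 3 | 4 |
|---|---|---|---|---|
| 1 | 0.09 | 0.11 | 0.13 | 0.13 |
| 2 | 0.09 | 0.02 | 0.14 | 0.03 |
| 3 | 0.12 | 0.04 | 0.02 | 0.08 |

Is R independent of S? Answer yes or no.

P(R=2) = 0.28 and P(S=3) = 0.29, so their product is 0.0812, but P(R=2, S=3) = 0.14. Since these differ, R and S are not independent.

no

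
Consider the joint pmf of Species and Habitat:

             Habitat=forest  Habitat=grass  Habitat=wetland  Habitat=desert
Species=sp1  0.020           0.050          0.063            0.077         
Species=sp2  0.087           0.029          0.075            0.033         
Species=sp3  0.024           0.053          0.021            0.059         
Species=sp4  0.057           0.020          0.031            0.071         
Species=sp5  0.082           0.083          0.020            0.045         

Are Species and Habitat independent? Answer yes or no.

no

P(Species=sp1) = 0.210 and P(Habitat=forest) = 0.270, so their product is 0.05670, but P(Species=sp1, Habitat=forest) = 0.020. Since these differ, Species and Habitat are not independent.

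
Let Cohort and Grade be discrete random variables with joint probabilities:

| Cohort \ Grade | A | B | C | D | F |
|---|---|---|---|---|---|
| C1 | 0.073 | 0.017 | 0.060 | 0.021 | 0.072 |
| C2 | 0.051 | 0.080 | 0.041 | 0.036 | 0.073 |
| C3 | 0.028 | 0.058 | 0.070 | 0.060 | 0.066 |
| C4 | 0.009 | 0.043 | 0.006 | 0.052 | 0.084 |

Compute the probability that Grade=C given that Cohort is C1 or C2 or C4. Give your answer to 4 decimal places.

0.1490

P(Cohort=C1) = 0.073 + 0.017 + 0.060 + 0.021 + 0.072 = 0.243.
P(Cohort=C2) = 0.051 + 0.080 + 0.041 + 0.036 + 0.073 = 0.281.
P(Cohort=C4) = 0.009 + 0.043 + 0.006 + 0.052 + 0.084 = 0.194.
P(Cohort ∈ {C1, C2, C4}) = 0.243 + 0.281 + 0.194 = 0.718; P(Grade=C, Cohort ∈ {C1, C2, C4}) = 0.060 + 0.041 + 0.006 = 0.107.
P(Grade=C | Cohort ∈ {C1, C2, C4}) = 0.107/0.718 = 0.1490.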